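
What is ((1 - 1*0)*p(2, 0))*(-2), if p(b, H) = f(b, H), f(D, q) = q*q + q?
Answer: 0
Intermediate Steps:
f(D, q) = q + q**2 (f(D, q) = q**2 + q = q + q**2)
p(b, H) = H*(1 + H)
((1 - 1*0)*p(2, 0))*(-2) = ((1 - 1*0)*(0*(1 + 0)))*(-2) = ((1 + 0)*(0*1))*(-2) = (1*0)*(-2) = 0*(-2) = 0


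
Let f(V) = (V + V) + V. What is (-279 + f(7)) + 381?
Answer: 123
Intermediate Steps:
f(V) = 3*V (f(V) = 2*V + V = 3*V)
(-279 + f(7)) + 381 = (-279 + 3*7) + 381 = (-279 + 21) + 381 = -258 + 381 = 123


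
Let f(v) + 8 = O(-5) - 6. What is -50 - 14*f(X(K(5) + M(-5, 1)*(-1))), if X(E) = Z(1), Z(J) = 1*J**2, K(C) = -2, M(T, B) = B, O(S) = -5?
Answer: 216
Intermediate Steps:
Z(J) = J**2
X(E) = 1 (X(E) = 1**2 = 1)
f(v) = -19 (f(v) = -8 + (-5 - 6) = -8 - 11 = -19)
-50 - 14*f(X(K(5) + M(-5, 1)*(-1))) = -50 - 14*(-19) = -50 + 266 = 216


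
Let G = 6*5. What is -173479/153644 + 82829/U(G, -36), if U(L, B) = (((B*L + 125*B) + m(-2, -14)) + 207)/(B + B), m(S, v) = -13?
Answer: 457675260589/413763292 ≈ 1106.1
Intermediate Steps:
G = 30
U(L, B) = (194 + 125*B + B*L)/(2*B) (U(L, B) = (((B*L + 125*B) - 13) + 207)/(B + B) = (((125*B + B*L) - 13) + 207)/((2*B)) = ((-13 + 125*B + B*L) + 207)*(1/(2*B)) = (194 + 125*B + B*L)*(1/(2*B)) = (194 + 125*B + B*L)/(2*B))
-173479/153644 + 82829/U(G, -36) = -173479/153644 + 82829/(((½)*(194 - 36*(125 + 30))/(-36))) = -173479*1/153644 + 82829/(((½)*(-1/36)*(194 - 36*155))) = -173479/153644 + 82829/(((½)*(-1/36)*(194 - 5580))) = -173479/153644 + 82829/(((½)*(-1/36)*(-5386))) = -173479/153644 + 82829/(2693/36) = -173479/153644 + 82829*(36/2693) = -173479/153644 + 2981844/2693 = 457675260589/413763292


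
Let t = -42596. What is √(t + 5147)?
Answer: 3*I*√4161 ≈ 193.52*I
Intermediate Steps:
√(t + 5147) = √(-42596 + 5147) = √(-37449) = 3*I*√4161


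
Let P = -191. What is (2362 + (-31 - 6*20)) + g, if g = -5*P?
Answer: 3166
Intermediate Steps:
g = 955 (g = -5*(-191) = 955)
(2362 + (-31 - 6*20)) + g = (2362 + (-31 - 6*20)) + 955 = (2362 + (-31 - 120)) + 955 = (2362 - 151) + 955 = 2211 + 955 = 3166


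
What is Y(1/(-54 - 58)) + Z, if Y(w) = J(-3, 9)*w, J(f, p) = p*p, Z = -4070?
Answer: -455921/112 ≈ -4070.7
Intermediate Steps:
J(f, p) = p²
Y(w) = 81*w (Y(w) = 9²*w = 81*w)
Y(1/(-54 - 58)) + Z = 81/(-54 - 58) - 4070 = 81/(-112) - 4070 = 81*(-1/112) - 4070 = -81/112 - 4070 = -455921/112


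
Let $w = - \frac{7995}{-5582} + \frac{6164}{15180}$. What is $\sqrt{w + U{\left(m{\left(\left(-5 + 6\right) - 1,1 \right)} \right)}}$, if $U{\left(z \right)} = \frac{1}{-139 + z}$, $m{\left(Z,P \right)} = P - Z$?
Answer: $\frac{\sqrt{22825062321655}}{3530615} \approx 1.3532$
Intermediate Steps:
$w = \frac{1693169}{921030}$ ($w = \left(-7995\right) \left(- \frac{1}{5582}\right) + 6164 \cdot \frac{1}{15180} = \frac{7995}{5582} + \frac{67}{165} = \frac{1693169}{921030} \approx 1.8383$)
$\sqrt{w + U{\left(m{\left(\left(-5 + 6\right) - 1,1 \right)} \right)}} = \sqrt{\frac{1693169}{921030} + \frac{1}{-139 + \left(1 - \left(\left(-5 + 6\right) - 1\right)\right)}} = \sqrt{\frac{1693169}{921030} + \frac{1}{-139 + \left(1 - \left(1 - 1\right)\right)}} = \sqrt{\frac{1693169}{921030} + \frac{1}{-139 + \left(1 - 0\right)}} = \sqrt{\frac{1693169}{921030} + \frac{1}{-139 + \left(1 + 0\right)}} = \sqrt{\frac{1693169}{921030} + \frac{1}{-139 + 1}} = \sqrt{\frac{1693169}{921030} + \frac{1}{-138}} = \sqrt{\frac{1693169}{921030} - \frac{1}{138}} = \sqrt{\frac{6464897}{3530615}} = \frac{\sqrt{22825062321655}}{3530615}$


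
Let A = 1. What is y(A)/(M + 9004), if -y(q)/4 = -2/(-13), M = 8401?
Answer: -8/226265 ≈ -3.5357e-5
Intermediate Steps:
y(q) = -8/13 (y(q) = -(-8)/(-13) = -(-8)*(-1)/13 = -4*2/13 = -8/13)
y(A)/(M + 9004) = -8/13/(8401 + 9004) = -8/13/17405 = (1/17405)*(-8/13) = -8/226265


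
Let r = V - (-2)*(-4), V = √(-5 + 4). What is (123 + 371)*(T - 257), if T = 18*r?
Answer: -198094 + 8892*I ≈ -1.9809e+5 + 8892.0*I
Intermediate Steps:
V = I (V = √(-1) = I ≈ 1.0*I)
r = -8 + I (r = I - (-2)*(-4) = I - 1*8 = I - 8 = -8 + I ≈ -8.0 + 1.0*I)
T = -144 + 18*I (T = 18*(-8 + I) = -144 + 18*I ≈ -144.0 + 18.0*I)
(123 + 371)*(T - 257) = (123 + 371)*((-144 + 18*I) - 257) = 494*(-401 + 18*I) = -198094 + 8892*I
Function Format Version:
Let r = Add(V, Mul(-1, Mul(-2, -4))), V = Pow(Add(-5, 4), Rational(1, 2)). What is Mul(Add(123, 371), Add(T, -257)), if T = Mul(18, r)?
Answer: Add(-198094, Mul(8892, I)) ≈ Add(-1.9809e+5, Mul(8892.0, I))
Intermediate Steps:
V = I (V = Pow(-1, Rational(1, 2)) = I ≈ Mul(1.0000, I))
r = Add(-8, I) (r = Add(I, Mul(-1, Mul(-2, -4))) = Add(I, Mul(-1, 8)) = Add(I, -8) = Add(-8, I) ≈ Add(-8.0000, Mul(1.0000, I)))
T = Add(-144, Mul(18, I)) (T = Mul(18, Add(-8, I)) = Add(-144, Mul(18, I)) ≈ Add(-144.00, Mul(18.000, I)))
Mul(Add(123, 371), Add(T, -257)) = Mul(Add(123, 371), Add(Add(-144, Mul(18, I)), -257)) = Mul(494, Add(-401, Mul(18, I))) = Add(-198094, Mul(8892, I))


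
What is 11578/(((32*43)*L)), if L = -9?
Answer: -5789/6192 ≈ -0.93492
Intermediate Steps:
11578/(((32*43)*L)) = 11578/(((32*43)*(-9))) = 11578/((1376*(-9))) = 11578/(-12384) = 11578*(-1/12384) = -5789/6192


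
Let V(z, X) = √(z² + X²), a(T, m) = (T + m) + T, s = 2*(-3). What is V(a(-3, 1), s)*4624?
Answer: 4624*√61 ≈ 36115.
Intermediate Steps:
s = -6
a(T, m) = m + 2*T
V(z, X) = √(X² + z²)
V(a(-3, 1), s)*4624 = √((-6)² + (1 + 2*(-3))²)*4624 = √(36 + (1 - 6)²)*4624 = √(36 + (-5)²)*4624 = √(36 + 25)*4624 = √61*4624 = 4624*√61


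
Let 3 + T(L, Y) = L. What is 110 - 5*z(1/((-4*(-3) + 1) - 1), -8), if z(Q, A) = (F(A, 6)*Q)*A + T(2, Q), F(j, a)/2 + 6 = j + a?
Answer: 185/3 ≈ 61.667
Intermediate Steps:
T(L, Y) = -3 + L
F(j, a) = -12 + 2*a + 2*j (F(j, a) = -12 + 2*(j + a) = -12 + 2*(a + j) = -12 + (2*a + 2*j) = -12 + 2*a + 2*j)
z(Q, A) = -1 + 2*Q*A² (z(Q, A) = ((-12 + 2*6 + 2*A)*Q)*A + (-3 + 2) = ((-12 + 12 + 2*A)*Q)*A - 1 = ((2*A)*Q)*A - 1 = (2*A*Q)*A - 1 = 2*Q*A² - 1 = -1 + 2*Q*A²)
110 - 5*z(1/((-4*(-3) + 1) - 1), -8) = 110 - 5*(-1 + 2*(-8)²/((-4*(-3) + 1) - 1)) = 110 - 5*(-1 + 2*64/((12 + 1) - 1)) = 110 - 5*(-1 + 2*64/(13 - 1)) = 110 - 5*(-1 + 2*64/12) = 110 - 5*(-1 + 2*(1/12)*64) = 110 - 5*(-1 + 32/3) = 110 - 5*29/3 = 110 - 145/3 = 185/3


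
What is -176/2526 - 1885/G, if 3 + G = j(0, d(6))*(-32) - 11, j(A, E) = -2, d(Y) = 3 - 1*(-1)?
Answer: -477031/12630 ≈ -37.770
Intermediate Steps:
d(Y) = 4 (d(Y) = 3 + 1 = 4)
G = 50 (G = -3 + (-2*(-32) - 11) = -3 + (64 - 11) = -3 + 53 = 50)
-176/2526 - 1885/G = -176/2526 - 1885/50 = -176*1/2526 - 1885*1/50 = -88/1263 - 377/10 = -477031/12630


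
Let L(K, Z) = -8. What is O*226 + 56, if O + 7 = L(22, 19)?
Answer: -3334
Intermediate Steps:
O = -15 (O = -7 - 8 = -15)
O*226 + 56 = -15*226 + 56 = -3390 + 56 = -3334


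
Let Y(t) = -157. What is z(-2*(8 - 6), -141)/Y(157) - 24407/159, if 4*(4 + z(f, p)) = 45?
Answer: -15332207/99852 ≈ -153.55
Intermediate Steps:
z(f, p) = 29/4 (z(f, p) = -4 + (1/4)*45 = -4 + 45/4 = 29/4)
z(-2*(8 - 6), -141)/Y(157) - 24407/159 = (29/4)/(-157) - 24407/159 = (29/4)*(-1/157) - 24407*1/159 = -29/628 - 24407/159 = -15332207/99852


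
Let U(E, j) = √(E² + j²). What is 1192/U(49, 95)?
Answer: 596*√11426/5713 ≈ 11.151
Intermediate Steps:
1192/U(49, 95) = 1192/(√(49² + 95²)) = 1192/(√(2401 + 9025)) = 1192/(√11426) = 1192*(√11426/11426) = 596*√11426/5713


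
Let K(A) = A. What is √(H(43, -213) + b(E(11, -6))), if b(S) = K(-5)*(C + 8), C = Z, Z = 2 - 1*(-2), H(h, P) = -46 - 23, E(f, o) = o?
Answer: I*√129 ≈ 11.358*I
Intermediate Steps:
H(h, P) = -69
Z = 4 (Z = 2 + 2 = 4)
C = 4
b(S) = -60 (b(S) = -5*(4 + 8) = -5*12 = -60)
√(H(43, -213) + b(E(11, -6))) = √(-69 - 60) = √(-129) = I*√129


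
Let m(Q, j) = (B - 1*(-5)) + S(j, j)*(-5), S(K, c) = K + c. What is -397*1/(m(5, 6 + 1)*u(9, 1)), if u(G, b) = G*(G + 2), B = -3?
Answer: 397/6732 ≈ 0.058972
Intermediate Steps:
m(Q, j) = 2 - 10*j (m(Q, j) = (-3 - 1*(-5)) + (j + j)*(-5) = (-3 + 5) + (2*j)*(-5) = 2 - 10*j)
u(G, b) = G*(2 + G)
-397*1/(m(5, 6 + 1)*u(9, 1)) = -397*1/(9*(2 + 9)*(2 - 10*(6 + 1))) = -397*1/(99*(2 - 10*7)) = -397*1/(99*(2 - 70)) = -397/((-68*99)) = -397/(-6732) = -397*(-1/6732) = 397/6732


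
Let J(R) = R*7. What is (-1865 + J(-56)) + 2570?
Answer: 313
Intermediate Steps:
J(R) = 7*R
(-1865 + J(-56)) + 2570 = (-1865 + 7*(-56)) + 2570 = (-1865 - 392) + 2570 = -2257 + 2570 = 313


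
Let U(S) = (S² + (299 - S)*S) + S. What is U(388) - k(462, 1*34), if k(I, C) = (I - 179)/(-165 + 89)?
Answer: 8846683/76 ≈ 1.1640e+5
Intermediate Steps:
k(I, C) = 179/76 - I/76 (k(I, C) = (-179 + I)/(-76) = (-179 + I)*(-1/76) = 179/76 - I/76)
U(S) = S + S² + S*(299 - S) (U(S) = (S² + S*(299 - S)) + S = S + S² + S*(299 - S))
U(388) - k(462, 1*34) = 300*388 - (179/76 - 1/76*462) = 116400 - (179/76 - 231/38) = 116400 - 1*(-283/76) = 116400 + 283/76 = 8846683/76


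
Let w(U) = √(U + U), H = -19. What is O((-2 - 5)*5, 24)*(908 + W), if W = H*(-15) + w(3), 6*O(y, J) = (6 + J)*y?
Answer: -208775 - 175*√6 ≈ -2.0920e+5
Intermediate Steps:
O(y, J) = y*(6 + J)/6 (O(y, J) = ((6 + J)*y)/6 = (y*(6 + J))/6 = y*(6 + J)/6)
w(U) = √2*√U (w(U) = √(2*U) = √2*√U)
W = 285 + √6 (W = -19*(-15) + √2*√3 = 285 + √6 ≈ 287.45)
O((-2 - 5)*5, 24)*(908 + W) = (((-2 - 5)*5)*(6 + 24)/6)*(908 + (285 + √6)) = ((⅙)*(-7*5)*30)*(1193 + √6) = ((⅙)*(-35)*30)*(1193 + √6) = -175*(1193 + √6) = -208775 - 175*√6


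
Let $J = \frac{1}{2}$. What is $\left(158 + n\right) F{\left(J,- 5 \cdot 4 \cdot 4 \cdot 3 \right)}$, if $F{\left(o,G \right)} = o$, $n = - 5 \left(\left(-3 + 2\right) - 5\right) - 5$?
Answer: $\frac{183}{2} \approx 91.5$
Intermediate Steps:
$J = \frac{1}{2} \approx 0.5$
$n = 25$ ($n = - 5 \left(-1 - 5\right) - 5 = \left(-5\right) \left(-6\right) - 5 = 30 - 5 = 25$)
$\left(158 + n\right) F{\left(J,- 5 \cdot 4 \cdot 4 \cdot 3 \right)} = \left(158 + 25\right) \frac{1}{2} = 183 \cdot \frac{1}{2} = \frac{183}{2}$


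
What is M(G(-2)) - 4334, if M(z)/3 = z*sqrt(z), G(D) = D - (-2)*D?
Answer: -4334 - 18*I*sqrt(6) ≈ -4334.0 - 44.091*I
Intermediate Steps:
G(D) = 3*D (G(D) = D + 2*D = 3*D)
M(z) = 3*z**(3/2) (M(z) = 3*(z*sqrt(z)) = 3*z**(3/2))
M(G(-2)) - 4334 = 3*(3*(-2))**(3/2) - 4334 = 3*(-6)**(3/2) - 4334 = 3*(-6*I*sqrt(6)) - 4334 = -18*I*sqrt(6) - 4334 = -4334 - 18*I*sqrt(6)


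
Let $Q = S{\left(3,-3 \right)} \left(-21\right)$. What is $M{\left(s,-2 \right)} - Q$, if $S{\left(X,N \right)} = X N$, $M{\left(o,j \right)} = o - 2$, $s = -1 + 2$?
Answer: $-190$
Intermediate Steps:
$s = 1$
$M{\left(o,j \right)} = -2 + o$ ($M{\left(o,j \right)} = o - 2 = -2 + o$)
$S{\left(X,N \right)} = N X$
$Q = 189$ ($Q = \left(-3\right) 3 \left(-21\right) = \left(-9\right) \left(-21\right) = 189$)
$M{\left(s,-2 \right)} - Q = \left(-2 + 1\right) - 189 = -1 - 189 = -190$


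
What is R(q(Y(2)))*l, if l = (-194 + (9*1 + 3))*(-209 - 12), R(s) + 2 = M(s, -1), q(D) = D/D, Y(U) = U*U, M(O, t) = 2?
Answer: 0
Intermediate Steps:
Y(U) = U²
q(D) = 1
R(s) = 0 (R(s) = -2 + 2 = 0)
l = 40222 (l = (-194 + (9 + 3))*(-221) = (-194 + 12)*(-221) = -182*(-221) = 40222)
R(q(Y(2)))*l = 0*40222 = 0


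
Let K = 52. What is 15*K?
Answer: 780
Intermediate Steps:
15*K = 15*52 = 780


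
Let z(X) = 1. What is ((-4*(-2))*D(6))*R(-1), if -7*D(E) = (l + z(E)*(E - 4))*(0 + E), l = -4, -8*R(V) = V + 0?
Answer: 12/7 ≈ 1.7143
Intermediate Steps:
R(V) = -V/8 (R(V) = -(V + 0)/8 = -V/8)
D(E) = -E*(-8 + E)/7 (D(E) = -(-4 + 1*(E - 4))*(0 + E)/7 = -(-4 + 1*(-4 + E))*E/7 = -(-4 + (-4 + E))*E/7 = -(-8 + E)*E/7 = -E*(-8 + E)/7)
((-4*(-2))*D(6))*R(-1) = ((-4*(-2))*((⅐)*6*(8 - 1*6)))*(-⅛*(-1)) = (8*((⅐)*6*(8 - 6)))*(⅛) = (8*((⅐)*6*2))*(⅛) = (8*(12/7))*(⅛) = (96/7)*(⅛) = 12/7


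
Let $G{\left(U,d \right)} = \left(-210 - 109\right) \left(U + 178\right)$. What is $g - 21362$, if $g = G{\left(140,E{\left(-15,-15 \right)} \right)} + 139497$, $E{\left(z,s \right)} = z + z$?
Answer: $16693$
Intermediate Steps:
$E{\left(z,s \right)} = 2 z$
$G{\left(U,d \right)} = -56782 - 319 U$ ($G{\left(U,d \right)} = - 319 \left(178 + U\right) = -56782 - 319 U$)
$g = 38055$ ($g = \left(-56782 - 44660\right) + 139497 = -101442 + 139497 = 38055$)
$g - 21362 = 38055 - 21362 = 16693$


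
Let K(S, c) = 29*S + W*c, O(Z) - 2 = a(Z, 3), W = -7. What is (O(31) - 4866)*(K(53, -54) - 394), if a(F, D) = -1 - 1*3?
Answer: -7404228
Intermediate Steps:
a(F, D) = -4 (a(F, D) = -1 - 3 = -4)
O(Z) = -2 (O(Z) = 2 - 4 = -2)
K(S, c) = -7*c + 29*S (K(S, c) = 29*S - 7*c = -7*c + 29*S)
(O(31) - 4866)*(K(53, -54) - 394) = (-2 - 4866)*((-7*(-54) + 29*53) - 394) = -4868*((378 + 1537) - 394) = -4868*(1915 - 394) = -4868*1521 = -7404228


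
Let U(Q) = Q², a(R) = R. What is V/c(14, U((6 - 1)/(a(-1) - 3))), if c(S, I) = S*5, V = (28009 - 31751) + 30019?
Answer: 26277/70 ≈ 375.39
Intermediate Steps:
V = 26277 (V = -3742 + 30019 = 26277)
c(S, I) = 5*S
V/c(14, U((6 - 1)/(a(-1) - 3))) = 26277/((5*14)) = 26277/70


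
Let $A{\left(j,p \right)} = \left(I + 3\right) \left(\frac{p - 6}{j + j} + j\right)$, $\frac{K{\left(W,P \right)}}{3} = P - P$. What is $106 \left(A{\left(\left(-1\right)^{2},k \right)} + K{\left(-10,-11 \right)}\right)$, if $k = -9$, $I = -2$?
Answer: $-689$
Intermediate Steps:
$K{\left(W,P \right)} = 0$ ($K{\left(W,P \right)} = 3 \left(P - P\right) = 3 \cdot 0 = 0$)
$A{\left(j,p \right)} = j + \frac{-6 + p}{2 j}$ ($A{\left(j,p \right)} = \left(-2 + 3\right) \left(\frac{p - 6}{j + j} + j\right) = 1 \left(\frac{-6 + p}{2 j} + j\right) = 1 \left(j + \frac{-6 + p}{2 j}\right) = j + \frac{-6 + p}{2 j}$)
$106 \left(A{\left(\left(-1\right)^{2},k \right)} + K{\left(-10,-11 \right)}\right) = 106 \left(\frac{-3 + \left(\left(-1\right)^{2}\right)^{2} + \frac{1}{2} \left(-9\right)}{\left(-1\right)^{2}} + 0\right) = 106 \left(\frac{-3 + 1^{2} - \frac{9}{2}}{1} + 0\right) = 106 \left(1 \left(-3 + 1 - \frac{9}{2}\right) + 0\right) = 106 \left(1 \left(- \frac{13}{2}\right) + 0\right) = 106 \left(- \frac{13}{2} + 0\right) = 106 \left(- \frac{13}{2}\right) = -689$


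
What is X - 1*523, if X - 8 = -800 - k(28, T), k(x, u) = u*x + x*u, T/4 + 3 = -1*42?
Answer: 8765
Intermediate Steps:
T = -180 (T = -12 + 4*(-1*42) = -12 + 4*(-42) = -12 - 168 = -180)
k(x, u) = 2*u*x (k(x, u) = u*x + u*x = 2*u*x)
X = 9288 (X = 8 + (-800 - 2*(-180)*28) = 8 + (-800 - 1*(-10080)) = 8 + (-800 + 10080) = 8 + 9280 = 9288)
X - 1*523 = 9288 - 1*523 = 9288 - 523 = 8765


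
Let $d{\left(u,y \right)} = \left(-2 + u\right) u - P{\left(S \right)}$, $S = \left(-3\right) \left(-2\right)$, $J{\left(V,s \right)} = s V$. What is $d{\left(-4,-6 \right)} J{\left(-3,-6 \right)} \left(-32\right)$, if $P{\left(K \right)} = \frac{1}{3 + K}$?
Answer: $-13760$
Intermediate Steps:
$J{\left(V,s \right)} = V s$
$S = 6$
$d{\left(u,y \right)} = - \frac{1}{9} + u \left(-2 + u\right)$ ($d{\left(u,y \right)} = \left(-2 + u\right) u - \frac{1}{3 + 6} = u \left(-2 + u\right) - \frac{1}{9} = - \frac{1}{9} + u \left(-2 + u\right)$)
$d{\left(-4,-6 \right)} J{\left(-3,-6 \right)} \left(-32\right) = \left(- \frac{1}{9} + \left(-4\right)^{2} - -8\right) \left(\left(-3\right) \left(-6\right)\right) \left(-32\right) = \left(- \frac{1}{9} + 16 + 8\right) 18 \left(-32\right) = \frac{215}{9} \cdot 18 \left(-32\right) = 430 \left(-32\right) = -13760$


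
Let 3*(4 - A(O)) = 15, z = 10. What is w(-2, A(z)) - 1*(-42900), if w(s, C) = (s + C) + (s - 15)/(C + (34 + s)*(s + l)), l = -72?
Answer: 101623010/2369 ≈ 42897.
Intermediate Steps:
A(O) = -1 (A(O) = 4 - 1/3*15 = 4 - 5 = -1)
w(s, C) = C + s + (-15 + s)/(C + (-72 + s)*(34 + s)) (w(s, C) = (s + C) + (s - 15)/(C + (34 + s)*(s - 72)) = (C + s) + (-15 + s)/(C + (34 + s)*(-72 + s)) = (C + s) + (-15 + s)/(C + (-72 + s)*(34 + s)) = C + s + (-15 + s)/(C + (-72 + s)*(34 + s)))
w(-2, A(z)) - 1*(-42900) = (-15 + (-1)**2 + (-2)**3 - 2448*(-1) - 2447*(-2) - 38*(-2)**2 - 1*(-2)**2 - 37*(-1)*(-2))/(-2448 - 1 + (-2)**2 - 38*(-2)) - 1*(-42900) = (-15 + 1 - 8 + 2448 + 4894 - 38*4 - 1*4 - 74)/(-2448 - 1 + 4 + 76) + 42900 = (-15 + 1 - 8 + 2448 + 4894 - 152 - 4 - 74)/(-2369) + 42900 = -1/2369*7090 + 42900 = -7090/2369 + 42900 = 101623010/2369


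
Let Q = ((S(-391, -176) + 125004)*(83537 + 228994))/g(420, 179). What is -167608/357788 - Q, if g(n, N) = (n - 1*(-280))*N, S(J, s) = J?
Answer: -3483556725287441/11207709100 ≈ -3.1082e+5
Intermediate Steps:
g(n, N) = N*(280 + n) (g(n, N) = (n + 280)*N = (280 + n)*N = N*(280 + n))
Q = 38945425503/125300 (Q = ((-391 + 125004)*(83537 + 228994))/((179*(280 + 420))) = (124613*312531)/((179*700)) = 38945425503/125300 ≈ 3.1082e+5)
-167608/357788 - Q = -167608/357788 - 1*38945425503/125300 = -167608*1/357788 - 38945425503/125300 = -41902/89447 - 38945425503/125300 = -3483556725287441/11207709100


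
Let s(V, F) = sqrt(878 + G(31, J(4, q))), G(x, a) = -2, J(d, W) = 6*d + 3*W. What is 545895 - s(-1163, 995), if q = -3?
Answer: 545895 - 2*sqrt(219) ≈ 5.4587e+5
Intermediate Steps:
J(d, W) = 3*W + 6*d
s(V, F) = 2*sqrt(219) (s(V, F) = sqrt(878 - 2) = sqrt(876) = 2*sqrt(219))
545895 - s(-1163, 995) = 545895 - 2*sqrt(219)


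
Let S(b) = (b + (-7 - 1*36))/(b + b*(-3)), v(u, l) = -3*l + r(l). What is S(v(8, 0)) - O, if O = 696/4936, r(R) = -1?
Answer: -13661/617 ≈ -22.141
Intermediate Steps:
v(u, l) = -1 - 3*l (v(u, l) = -3*l - 1 = -1 - 3*l)
O = 87/617 (O = 696*(1/4936) = 87/617 ≈ 0.14100)
S(b) = -(-43 + b)/(2*b) (S(b) = (b + (-7 - 36))/(b - 3*b) = (b - 43)/((-2*b)) = (-43 + b)*(-1/(2*b)) = -(-43 + b)/(2*b))
S(v(8, 0)) - O = (43 - (-1 - 3*0))/(2*(-1 - 3*0)) - 1*87/617 = (43 - (-1 + 0))/(2*(-1 + 0)) - 87/617 = (½)*(43 - 1*(-1))/(-1) - 87/617 = (½)*(-1)*(43 + 1) - 87/617 = (½)*(-1)*44 - 87/617 = -22 - 87/617 = -13661/617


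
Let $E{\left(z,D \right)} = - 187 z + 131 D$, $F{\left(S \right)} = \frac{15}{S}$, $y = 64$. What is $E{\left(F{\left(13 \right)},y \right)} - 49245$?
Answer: $- \frac{533998}{13} \approx -41077.0$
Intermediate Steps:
$E{\left(F{\left(13 \right)},y \right)} - 49245 = \left(- 187 \cdot \frac{15}{13} + 131 \cdot 64\right) - 49245 = \left(- 187 \cdot 15 \cdot \frac{1}{13} + 8384\right) - 49245 = \left(\left(-187\right) \frac{15}{13} + 8384\right) - 49245 = \left(- \frac{2805}{13} + 8384\right) - 49245 = \frac{106187}{13} - 49245 = - \frac{533998}{13}$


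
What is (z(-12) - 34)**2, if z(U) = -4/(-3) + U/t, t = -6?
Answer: 8464/9 ≈ 940.44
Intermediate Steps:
z(U) = 4/3 - U/6 (z(U) = -4/(-3) + U/(-6) = -4*(-1/3) + U*(-1/6) = 4/3 - U/6)
(z(-12) - 34)**2 = ((4/3 - 1/6*(-12)) - 34)**2 = ((4/3 + 2) - 34)**2 = (10/3 - 34)**2 = (-92/3)**2 = 8464/9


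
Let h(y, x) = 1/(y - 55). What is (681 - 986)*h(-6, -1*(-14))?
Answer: 5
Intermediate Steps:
h(y, x) = 1/(-55 + y)
(681 - 986)*h(-6, -1*(-14)) = (681 - 986)/(-55 - 6) = -305/(-61) = -305*(-1/61) = 5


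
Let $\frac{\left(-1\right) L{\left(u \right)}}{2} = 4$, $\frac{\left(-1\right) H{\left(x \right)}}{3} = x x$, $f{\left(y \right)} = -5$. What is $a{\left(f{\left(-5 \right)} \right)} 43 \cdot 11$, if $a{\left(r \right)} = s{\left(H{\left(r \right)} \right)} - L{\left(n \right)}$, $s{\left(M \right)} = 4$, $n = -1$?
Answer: $5676$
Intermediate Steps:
$H{\left(x \right)} = - 3 x^{2}$ ($H{\left(x \right)} = - 3 x x = - 3 x^{2}$)
$L{\left(u \right)} = -8$ ($L{\left(u \right)} = \left(-2\right) 4 = -8$)
$a{\left(r \right)} = 12$ ($a{\left(r \right)} = 4 - -8 = 4 + 8 = 12$)
$a{\left(f{\left(-5 \right)} \right)} 43 \cdot 11 = 12 \cdot 43 \cdot 11 = 516 \cdot 11 = 5676$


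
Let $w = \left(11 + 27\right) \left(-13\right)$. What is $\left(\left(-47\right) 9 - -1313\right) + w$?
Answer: $396$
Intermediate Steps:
$w = -494$ ($w = 38 \left(-13\right) = -494$)
$\left(\left(-47\right) 9 - -1313\right) + w = \left(\left(-47\right) 9 - -1313\right) - 494 = \left(-423 + \left(\left(-73 + 430\right) + 956\right)\right) - 494 = \left(-423 + \left(357 + 956\right)\right) - 494 = \left(-423 + 1313\right) - 494 = 890 - 494 = 396$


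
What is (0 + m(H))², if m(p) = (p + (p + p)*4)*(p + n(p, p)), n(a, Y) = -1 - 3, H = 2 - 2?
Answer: 0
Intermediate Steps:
H = 0
n(a, Y) = -4
m(p) = 9*p*(-4 + p) (m(p) = (p + (p + p)*4)*(p - 4) = (p + (2*p)*4)*(-4 + p) = (p + 8*p)*(-4 + p) = (9*p)*(-4 + p) = 9*p*(-4 + p))
(0 + m(H))² = (0 + 9*0*(-4 + 0))² = (0 + 9*0*(-4))² = (0 + 0)² = 0² = 0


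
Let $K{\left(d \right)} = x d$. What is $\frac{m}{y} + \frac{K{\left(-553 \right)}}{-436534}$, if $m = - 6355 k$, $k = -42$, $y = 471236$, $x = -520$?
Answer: $- \frac{678333365}{7346804858} \approx -0.09233$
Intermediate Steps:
$m = 266910$ ($m = \left(-6355\right) \left(-42\right) = 266910$)
$K{\left(d \right)} = - 520 d$
$\frac{m}{y} + \frac{K{\left(-553 \right)}}{-436534} = \frac{266910}{471236} + \frac{\left(-520\right) \left(-553\right)}{-436534} = 266910 \cdot \frac{1}{471236} + 287560 \left(- \frac{1}{436534}\right) = \frac{133455}{235618} - \frac{20540}{31181} = - \frac{678333365}{7346804858}$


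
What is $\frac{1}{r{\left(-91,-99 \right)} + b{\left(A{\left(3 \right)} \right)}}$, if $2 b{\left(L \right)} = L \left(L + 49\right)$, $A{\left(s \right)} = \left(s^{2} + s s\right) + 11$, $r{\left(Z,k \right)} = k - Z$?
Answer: $\frac{1}{1123} \approx 0.00089047$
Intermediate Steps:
$A{\left(s \right)} = 11 + 2 s^{2}$ ($A{\left(s \right)} = \left(s^{2} + s^{2}\right) + 11 = 2 s^{2} + 11 = 11 + 2 s^{2}$)
$b{\left(L \right)} = \frac{L \left(49 + L\right)}{2}$ ($b{\left(L \right)} = \frac{L \left(L + 49\right)}{2} = \frac{L \left(49 + L\right)}{2}$)
$\frac{1}{r{\left(-91,-99 \right)} + b{\left(A{\left(3 \right)} \right)}} = \frac{1}{\left(-99 - -91\right) + \frac{\left(11 + 2 \cdot 3^{2}\right) \left(49 + \left(11 + 2 \cdot 3^{2}\right)\right)}{2}} = \frac{1}{\left(-99 + 91\right) + \frac{\left(11 + 2 \cdot 9\right) \left(49 + \left(11 + 2 \cdot 9\right)\right)}{2}} = \frac{1}{-8 + \frac{\left(11 + 18\right) \left(49 + \left(11 + 18\right)\right)}{2}} = \frac{1}{-8 + \frac{1}{2} \cdot 29 \left(49 + 29\right)} = \frac{1}{-8 + \frac{1}{2} \cdot 29 \cdot 78} = \frac{1}{-8 + 1131} = \frac{1}{1123}$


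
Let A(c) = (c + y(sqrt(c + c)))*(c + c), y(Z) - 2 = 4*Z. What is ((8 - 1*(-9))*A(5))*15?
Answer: 17850 + 10200*sqrt(10) ≈ 50105.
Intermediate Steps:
y(Z) = 2 + 4*Z
A(c) = 2*c*(2 + c + 4*sqrt(2)*sqrt(c)) (A(c) = (c + (2 + 4*sqrt(c + c)))*(c + c) = (c + (2 + 4*sqrt(2*c)))*(2*c) = (c + (2 + 4*(sqrt(2)*sqrt(c))))*(2*c) = (c + (2 + 4*sqrt(2)*sqrt(c)))*(2*c) = (2 + c + 4*sqrt(2)*sqrt(c))*(2*c) = 2*c*(2 + c + 4*sqrt(2)*sqrt(c)))
((8 - 1*(-9))*A(5))*15 = ((8 - 1*(-9))*(2*5*(2 + 5 + 4*sqrt(2)*sqrt(5))))*15 = ((8 + 9)*(2*5*(2 + 5 + 4*sqrt(10))))*15 = (17*(2*5*(7 + 4*sqrt(10))))*15 = (17*(70 + 40*sqrt(10)))*15 = (1190 + 680*sqrt(10))*15 = 17850 + 10200*sqrt(10)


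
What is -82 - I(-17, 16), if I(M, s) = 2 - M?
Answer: -101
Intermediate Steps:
-82 - I(-17, 16) = -82 - (2 - 1*(-17)) = -82 - (2 + 17) = -82 - 1*19 = -82 - 19 = -101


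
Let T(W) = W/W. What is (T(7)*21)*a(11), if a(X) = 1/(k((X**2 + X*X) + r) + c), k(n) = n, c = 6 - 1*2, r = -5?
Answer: 21/241 ≈ 0.087137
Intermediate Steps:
T(W) = 1
c = 4 (c = 6 - 2 = 4)
a(X) = 1/(-1 + 2*X**2) (a(X) = 1/(((X**2 + X*X) - 5) + 4) = 1/(((X**2 + X**2) - 5) + 4) = 1/((2*X**2 - 5) + 4) = 1/((-5 + 2*X**2) + 4) = 1/(-1 + 2*X**2))
(T(7)*21)*a(11) = (1*21)/(-1 + 2*11**2) = 21/(-1 + 2*121) = 21/(-1 + 242) = 21/241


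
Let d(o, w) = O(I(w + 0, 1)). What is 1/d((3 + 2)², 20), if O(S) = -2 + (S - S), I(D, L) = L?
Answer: -½ ≈ -0.50000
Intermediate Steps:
O(S) = -2 (O(S) = -2 + 0 = -2)
d(o, w) = -2
1/d((3 + 2)², 20) = 1/(-2) = -½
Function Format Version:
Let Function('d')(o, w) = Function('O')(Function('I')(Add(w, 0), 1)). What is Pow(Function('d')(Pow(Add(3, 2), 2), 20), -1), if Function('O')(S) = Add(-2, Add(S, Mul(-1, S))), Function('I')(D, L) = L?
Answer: Rational(-1, 2) ≈ -0.50000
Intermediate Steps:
Function('O')(S) = -2 (Function('O')(S) = Add(-2, 0) = -2)
Function('d')(o, w) = -2
Pow(Function('d')(Pow(Add(3, 2), 2), 20), -1) = Pow(-2, -1) = Rational(-1, 2)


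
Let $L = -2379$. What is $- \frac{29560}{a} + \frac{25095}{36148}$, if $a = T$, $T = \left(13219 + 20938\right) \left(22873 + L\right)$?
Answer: $\frac{1254697978795}{1807435006756} \approx 0.69419$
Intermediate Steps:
$T = 700013558$ ($T = \left(13219 + 20938\right) \left(22873 - 2379\right) = 34157 \cdot 20494 = 700013558$)
$a = 700013558$
$- \frac{29560}{a} + \frac{25095}{36148} = - \frac{29560}{700013558} + \frac{25095}{36148} = \left(-29560\right) \frac{1}{700013558} + 25095 \cdot \frac{1}{36148} = - \frac{14780}{350006779} + \frac{3585}{5164} = \frac{1254697978795}{1807435006756}$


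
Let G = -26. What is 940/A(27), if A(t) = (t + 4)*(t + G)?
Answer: 940/31 ≈ 30.323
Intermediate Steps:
A(t) = (-26 + t)*(4 + t) (A(t) = (t + 4)*(t - 26) = (4 + t)*(-26 + t) = (-26 + t)*(4 + t))
940/A(27) = 940/(-104 + 27**2 - 22*27) = 940/(-104 + 729 - 594) = 940/31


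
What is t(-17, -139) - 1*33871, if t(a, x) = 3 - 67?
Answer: -33935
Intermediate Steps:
t(a, x) = -64
t(-17, -139) - 1*33871 = -64 - 1*33871 = -64 - 33871 = -33935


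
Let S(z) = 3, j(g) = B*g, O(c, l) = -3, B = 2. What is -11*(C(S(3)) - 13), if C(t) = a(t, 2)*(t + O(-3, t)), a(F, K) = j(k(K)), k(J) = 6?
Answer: 143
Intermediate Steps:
j(g) = 2*g
a(F, K) = 12 (a(F, K) = 2*6 = 12)
C(t) = -36 + 12*t (C(t) = 12*(t - 3) = 12*(-3 + t) = -36 + 12*t)
-11*(C(S(3)) - 13) = -11*((-36 + 12*3) - 13) = -11*((-36 + 36) - 13) = -11*(0 - 13) = -11*(-13) = 143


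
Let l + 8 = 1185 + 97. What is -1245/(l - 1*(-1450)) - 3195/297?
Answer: -336035/29964 ≈ -11.215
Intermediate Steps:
l = 1274 (l = -8 + (1185 + 97) = -8 + 1282 = 1274)
-1245/(l - 1*(-1450)) - 3195/297 = -1245/(1274 - 1*(-1450)) - 3195/297 = -1245/(1274 + 1450) - 3195*1/297 = -1245/2724 - 355/33 = -1245*1/2724 - 355/33 = -415/908 - 355/33 = -336035/29964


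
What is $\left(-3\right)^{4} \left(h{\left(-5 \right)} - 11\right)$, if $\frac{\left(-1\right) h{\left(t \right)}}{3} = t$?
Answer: $324$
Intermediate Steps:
$h{\left(t \right)} = - 3 t$
$\left(-3\right)^{4} \left(h{\left(-5 \right)} - 11\right) = \left(-3\right)^{4} \left(\left(-3\right) \left(-5\right) - 11\right) = 81 \left(15 - 11\right) = 81 \cdot 4 = 324$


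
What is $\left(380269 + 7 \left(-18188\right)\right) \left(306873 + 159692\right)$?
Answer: $118019016445$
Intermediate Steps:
$\left(380269 + 7 \left(-18188\right)\right) \left(306873 + 159692\right) = \left(380269 - 127316\right) 466565 = 252953 \cdot 466565 = 118019016445$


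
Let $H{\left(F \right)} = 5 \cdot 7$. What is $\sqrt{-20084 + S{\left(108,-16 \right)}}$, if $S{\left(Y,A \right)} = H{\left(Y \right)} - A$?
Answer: $i \sqrt{20033} \approx 141.54 i$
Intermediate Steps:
$H{\left(F \right)} = 35$
$S{\left(Y,A \right)} = 35 - A$
$\sqrt{-20084 + S{\left(108,-16 \right)}} = \sqrt{-20084 + \left(35 - -16\right)} = \sqrt{-20084 + \left(35 + 16\right)} = \sqrt{-20084 + 51} = \sqrt{-20033} = i \sqrt{20033}$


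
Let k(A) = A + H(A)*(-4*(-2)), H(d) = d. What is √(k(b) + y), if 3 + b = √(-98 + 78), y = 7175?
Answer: √(7148 + 18*I*√5) ≈ 84.546 + 0.238*I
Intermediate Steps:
b = -3 + 2*I*√5 (b = -3 + √(-98 + 78) = -3 + √(-20) = -3 + 2*I*√5 ≈ -3.0 + 4.4721*I)
k(A) = 9*A (k(A) = A + A*(-4*(-2)) = A + A*8 = A + 8*A = 9*A)
√(k(b) + y) = √(9*(-3 + 2*I*√5) + 7175) = √((-27 + 18*I*√5) + 7175) = √(7148 + 18*I*√5)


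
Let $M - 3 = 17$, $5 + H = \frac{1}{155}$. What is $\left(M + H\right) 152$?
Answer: $\frac{353552}{155} \approx 2281.0$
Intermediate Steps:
$H = - \frac{774}{155}$ ($H = -5 + \frac{1}{155} = - \frac{774}{155} \approx -4.9935$)
$M = 20$ ($M = 3 + 17 = 20$)
$\left(M + H\right) 152 = \left(20 - \frac{774}{155}\right) 152 = \frac{2326}{155} \cdot 152 = \frac{353552}{155}$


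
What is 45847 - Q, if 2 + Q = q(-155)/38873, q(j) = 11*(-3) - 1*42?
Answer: 1782288252/38873 ≈ 45849.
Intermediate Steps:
q(j) = -75 (q(j) = -33 - 42 = -75)
Q = -77821/38873 (Q = -2 - 75/38873 = -77821/38873 ≈ -2.0019)
45847 - Q = 45847 - 1*(-77821/38873) = 45847 + 77821/38873 = 1782288252/38873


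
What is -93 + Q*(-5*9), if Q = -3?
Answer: 42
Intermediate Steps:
-93 + Q*(-5*9) = -93 - (-15)*9 = -93 - 3*(-45) = -93 + 135 = 42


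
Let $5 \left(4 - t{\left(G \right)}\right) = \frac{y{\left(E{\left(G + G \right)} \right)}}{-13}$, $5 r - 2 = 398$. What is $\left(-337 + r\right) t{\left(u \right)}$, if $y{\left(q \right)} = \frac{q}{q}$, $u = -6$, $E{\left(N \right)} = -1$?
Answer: $- \frac{67077}{65} \approx -1032.0$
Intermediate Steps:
$r = 80$ ($r = \frac{2}{5} + \frac{1}{5} \cdot 398 = \frac{2}{5} + \frac{398}{5} = 80$)
$y{\left(q \right)} = 1$
$t{\left(G \right)} = \frac{261}{65}$ ($t{\left(G \right)} = 4 - \frac{1 \frac{1}{-13}}{5} = 4 - \frac{1 \left(- \frac{1}{13}\right)}{5} = 4 - - \frac{1}{65} = 4 + \frac{1}{65} = \frac{261}{65}$)
$\left(-337 + r\right) t{\left(u \right)} = \left(-337 + 80\right) \frac{261}{65} = \left(-257\right) \frac{261}{65} = - \frac{67077}{65}$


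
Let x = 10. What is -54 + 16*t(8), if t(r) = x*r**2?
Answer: 10186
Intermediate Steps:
t(r) = 10*r**2
-54 + 16*t(8) = -54 + 16*(10*8**2) = -54 + 16*(10*64) = -54 + 16*640 = -54 + 10240 = 10186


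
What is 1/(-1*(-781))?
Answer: 1/781 ≈ 0.0012804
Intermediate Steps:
1/(-1*(-781)) = 1/781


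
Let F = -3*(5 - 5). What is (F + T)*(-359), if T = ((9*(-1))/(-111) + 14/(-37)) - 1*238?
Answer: 3165303/37 ≈ 85549.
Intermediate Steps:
T = -8817/37 (T = (-9*(-1/111) + 14*(-1/37)) - 238 = (3/37 - 14/37) - 238 = -11/37 - 238 = -8817/37 ≈ -238.30)
F = 0 (F = -3*0 = 0)
(F + T)*(-359) = (0 - 8817/37)*(-359) = -8817/37*(-359) = 3165303/37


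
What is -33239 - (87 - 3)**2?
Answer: -40295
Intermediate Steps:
-33239 - (87 - 3)**2 = -33239 - 1*84**2 = -33239 - 1*7056 = -33239 - 7056 = -40295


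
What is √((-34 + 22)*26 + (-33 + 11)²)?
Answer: 2*√43 ≈ 13.115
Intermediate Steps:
√((-34 + 22)*26 + (-33 + 11)²) = √(-12*26 + (-22)²) = √(-312 + 484) = √172 = 2*√43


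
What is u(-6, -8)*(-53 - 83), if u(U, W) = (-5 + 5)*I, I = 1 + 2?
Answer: 0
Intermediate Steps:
I = 3
u(U, W) = 0 (u(U, W) = (-5 + 5)*3 = 0*3 = 0)
u(-6, -8)*(-53 - 83) = 0*(-53 - 83) = 0*(-136) = 0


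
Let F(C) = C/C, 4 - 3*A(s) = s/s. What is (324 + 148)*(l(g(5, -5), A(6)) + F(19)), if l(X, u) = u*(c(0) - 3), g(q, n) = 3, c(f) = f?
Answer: -944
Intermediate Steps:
A(s) = 1 (A(s) = 4/3 - s/(3*s) = 4/3 - ⅓*1 = 4/3 - ⅓ = 1)
F(C) = 1
l(X, u) = -3*u (l(X, u) = u*(0 - 3) = u*(-3) = -3*u)
(324 + 148)*(l(g(5, -5), A(6)) + F(19)) = (324 + 148)*(-3*1 + 1) = 472*(-3 + 1) = 472*(-2) = -944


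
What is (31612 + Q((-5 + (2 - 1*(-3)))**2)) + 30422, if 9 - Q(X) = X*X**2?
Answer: 62043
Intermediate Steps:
Q(X) = 9 - X**3 (Q(X) = 9 - X*X**2 = 9 - X**3)
(31612 + Q((-5 + (2 - 1*(-3)))**2)) + 30422 = (31612 + (9 - ((-5 + (2 - 1*(-3)))**2)**3)) + 30422 = (31612 + (9 - ((-5 + (2 + 3))**2)**3)) + 30422 = (31612 + (9 - ((-5 + 5)**2)**3)) + 30422 = (31612 + (9 - (0**2)**3)) + 30422 = (31612 + (9 - 1*0**3)) + 30422 = (31612 + (9 - 1*0)) + 30422 = (31612 + (9 + 0)) + 30422 = (31612 + 9) + 30422 = 31621 + 30422 = 62043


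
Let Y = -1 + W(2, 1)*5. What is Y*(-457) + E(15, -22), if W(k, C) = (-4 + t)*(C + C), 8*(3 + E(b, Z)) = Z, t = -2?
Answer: 111485/4 ≈ 27871.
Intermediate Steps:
E(b, Z) = -3 + Z/8
W(k, C) = -12*C (W(k, C) = (-4 - 2)*(C + C) = -12*C)
Y = -61 (Y = -1 - 12*1*5 = -1 - 12*5 = -1 - 60 = -61)
Y*(-457) + E(15, -22) = -61*(-457) + (-3 + (⅛)*(-22)) = 27877 + (-3 - 11/4) = 27877 - 23/4 = 111485/4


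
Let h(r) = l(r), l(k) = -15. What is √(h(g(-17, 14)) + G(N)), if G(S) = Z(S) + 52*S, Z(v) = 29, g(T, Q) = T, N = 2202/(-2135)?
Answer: I*√180650890/2135 ≈ 6.2954*I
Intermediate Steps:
N = -2202/2135 (N = 2202*(-1/2135) = -2202/2135 ≈ -1.0314)
h(r) = -15
G(S) = 29 + 52*S
√(h(g(-17, 14)) + G(N)) = √(-15 + (29 + 52*(-2202/2135))) = √(-15 + (29 - 114504/2135)) = √(-15 - 52589/2135) = √(-84614/2135) = I*√180650890/2135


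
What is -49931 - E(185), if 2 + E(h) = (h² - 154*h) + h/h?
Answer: -55665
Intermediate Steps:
E(h) = -1 + h² - 154*h (E(h) = -2 + ((h² - 154*h) + h/h) = -2 + ((h² - 154*h) + 1) = -2 + (1 + h² - 154*h) = -1 + h² - 154*h)
-49931 - E(185) = -49931 - (-1 + 185² - 154*185) = -49931 - (-1 + 34225 - 28490) = -49931 - 1*5734 = -49931 - 5734 = -55665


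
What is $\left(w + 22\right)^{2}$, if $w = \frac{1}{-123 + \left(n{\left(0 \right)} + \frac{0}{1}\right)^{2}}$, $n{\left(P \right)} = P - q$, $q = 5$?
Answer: $\frac{4644025}{9604} \approx 483.55$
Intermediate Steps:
$n{\left(P \right)} = -5 + P$ ($n{\left(P \right)} = P - 5 = -5 + P$)
$w = - \frac{1}{98}$ ($w = \frac{1}{-123 + \left(\left(-5 + 0\right) + \frac{0}{1}\right)^{2}} = \frac{1}{-123 + \left(-5 + 0 \cdot 1\right)^{2}} = \frac{1}{-123 + \left(-5 + 0\right)^{2}} = \frac{1}{-123 + \left(-5\right)^{2}} = \frac{1}{-123 + 25} = \frac{1}{-98} = - \frac{1}{98} \approx -0.010204$)
$\left(w + 22\right)^{2} = \left(- \frac{1}{98} + 22\right)^{2} = \left(\frac{2155}{98}\right)^{2} = \frac{4644025}{9604}$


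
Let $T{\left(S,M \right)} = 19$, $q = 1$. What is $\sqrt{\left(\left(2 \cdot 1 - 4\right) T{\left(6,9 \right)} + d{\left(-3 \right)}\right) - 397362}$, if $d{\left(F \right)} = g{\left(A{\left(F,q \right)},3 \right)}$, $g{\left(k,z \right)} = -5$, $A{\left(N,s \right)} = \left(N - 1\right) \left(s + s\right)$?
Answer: $i \sqrt{397405} \approx 630.4 i$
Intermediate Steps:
$A{\left(N,s \right)} = 2 s \left(-1 + N\right)$ ($A{\left(N,s \right)} = \left(-1 + N\right) 2 s = 2 s \left(-1 + N\right)$)
$d{\left(F \right)} = -5$
$\sqrt{\left(\left(2 \cdot 1 - 4\right) T{\left(6,9 \right)} + d{\left(-3 \right)}\right) - 397362} = \sqrt{\left(\left(2 \cdot 1 - 4\right) 19 - 5\right) - 397362} = \sqrt{\left(\left(2 - 4\right) 19 - 5\right) - 397362} = \sqrt{\left(\left(-2\right) 19 - 5\right) - 397362} = \sqrt{\left(-38 - 5\right) - 397362} = \sqrt{-43 - 397362} = \sqrt{-397405} = i \sqrt{397405}$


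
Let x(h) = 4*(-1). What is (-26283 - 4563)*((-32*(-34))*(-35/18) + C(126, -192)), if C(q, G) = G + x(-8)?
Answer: 213906728/3 ≈ 7.1302e+7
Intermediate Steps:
x(h) = -4
C(q, G) = -4 + G (C(q, G) = G - 4 = -4 + G)
(-26283 - 4563)*((-32*(-34))*(-35/18) + C(126, -192)) = (-26283 - 4563)*((-32*(-34))*(-35/18) + (-4 - 192)) = -30846*(1088*(-35*1/18) - 196) = -30846*(1088*(-35/18) - 196) = -30846*(-19040/9 - 196) = -30846*(-20804/9) = 213906728/3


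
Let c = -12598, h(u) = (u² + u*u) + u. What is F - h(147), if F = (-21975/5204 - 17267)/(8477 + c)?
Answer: -929902207217/21445684 ≈ -43361.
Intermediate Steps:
h(u) = u + 2*u² (h(u) = (u² + u²) + u = 2*u² + u = u + 2*u²)
F = 89879443/21445684 (F = (-21975/5204 - 17267)/(8477 - 12598) = (-21975*1/5204 - 17267)/(-4121) = (-21975/5204 - 17267)*(-1/4121) = -89879443/5204*(-1/4121) = 89879443/21445684 ≈ 4.1910)
F - h(147) = 89879443/21445684 - 147*(1 + 2*147) = 89879443/21445684 - 147*(1 + 294) = 89879443/21445684 - 147*295 = 89879443/21445684 - 1*43365 = 89879443/21445684 - 43365 = -929902207217/21445684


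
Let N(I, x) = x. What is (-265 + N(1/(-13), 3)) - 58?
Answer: -320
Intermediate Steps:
(-265 + N(1/(-13), 3)) - 58 = (-265 + 3) - 58 = -262 - 58 = -320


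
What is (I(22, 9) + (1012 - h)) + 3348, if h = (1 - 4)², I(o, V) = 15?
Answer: 4366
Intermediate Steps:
h = 9 (h = (-3)² = 9)
(I(22, 9) + (1012 - h)) + 3348 = (15 + (1012 - 1*9)) + 3348 = (15 + (1012 - 9)) + 3348 = (15 + 1003) + 3348 = 1018 + 3348 = 4366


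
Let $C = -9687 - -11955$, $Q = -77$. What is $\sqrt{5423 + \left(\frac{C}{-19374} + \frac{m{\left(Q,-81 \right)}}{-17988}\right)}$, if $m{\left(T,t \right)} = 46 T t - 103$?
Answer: $\frac{\sqrt{4560299108143276893}}{29041626} \approx 73.532$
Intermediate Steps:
$m{\left(T,t \right)} = -103 + 46 T t$ ($m{\left(T,t \right)} = 46 T t - 103 = -103 + 46 T t$)
$C = 2268$ ($C = -9687 + 11955 = 2268$)
$\sqrt{5423 + \left(\frac{C}{-19374} + \frac{m{\left(Q,-81 \right)}}{-17988}\right)} = \sqrt{5423 + \left(\frac{2268}{-19374} + \frac{-103 + 46 \left(-77\right) \left(-81\right)}{-17988}\right)} = \sqrt{5423 + \left(2268 \left(- \frac{1}{19374}\right) + \left(-103 + 286902\right) \left(- \frac{1}{17988}\right)\right)} = \sqrt{5423 + \left(- \frac{378}{3229} + 286799 \left(- \frac{1}{17988}\right)\right)} = \sqrt{5423 - \frac{932873435}{58083252}} = \sqrt{\frac{314052602161}{58083252}} = \frac{\sqrt{4560299108143276893}}{29041626}$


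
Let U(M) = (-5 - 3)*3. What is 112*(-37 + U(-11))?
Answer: -6832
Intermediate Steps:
U(M) = -24 (U(M) = -8*3 = -24)
112*(-37 + U(-11)) = 112*(-37 - 24) = 112*(-61) = -6832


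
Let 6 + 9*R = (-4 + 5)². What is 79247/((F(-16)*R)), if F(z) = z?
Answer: 713223/80 ≈ 8915.3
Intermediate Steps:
R = -5/9 (R = -⅔ + (-4 + 5)²/9 = -⅔ + (⅑)*1² = -⅔ + (⅑)*1 = -⅔ + ⅑ = -5/9 ≈ -0.55556)
79247/((F(-16)*R)) = 79247/((-16*(-5/9))) = 79247/(80/9) = 79247*(9/80) = 713223/80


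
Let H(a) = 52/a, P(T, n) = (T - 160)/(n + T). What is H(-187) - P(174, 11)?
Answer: -12238/34595 ≈ -0.35375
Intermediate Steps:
P(T, n) = (-160 + T)/(T + n)
H(-187) - P(174, 11) = 52/(-187) - (-160 + 174)/(174 + 11) = 52*(-1/187) - 14/185 = -52/187 - 14/185 = -12238/34595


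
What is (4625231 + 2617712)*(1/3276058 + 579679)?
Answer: 13754798003313622169/3276058 ≈ 4.1986e+12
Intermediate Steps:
(4625231 + 2617712)*(1/3276058 + 579679) = 7242943*(1/3276058 + 579679) = 7242943*(1899062025383/3276058) = 13754798003313622169/3276058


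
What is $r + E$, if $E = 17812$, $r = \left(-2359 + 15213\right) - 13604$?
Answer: $17062$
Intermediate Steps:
$r = -750$ ($r = 12854 - 13604 = -750$)
$r + E = -750 + 17812 = 17062$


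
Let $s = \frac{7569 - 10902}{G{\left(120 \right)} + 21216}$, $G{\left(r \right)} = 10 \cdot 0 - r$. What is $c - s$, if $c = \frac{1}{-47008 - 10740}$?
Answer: $\frac{16037749}{101520984} \approx 0.15797$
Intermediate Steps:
$G{\left(r \right)} = - r$ ($G{\left(r \right)} = 0 - r = - r$)
$c = - \frac{1}{57748}$ ($c = \frac{1}{-57748} = - \frac{1}{57748} \approx -1.7317 \cdot 10^{-5}$)
$s = - \frac{1111}{7032}$ ($s = \frac{7569 - 10902}{\left(-1\right) 120 + 21216} = - \frac{3333}{-120 + 21216} = - \frac{3333}{21096} = \left(-3333\right) \frac{1}{21096} = - \frac{1111}{7032} \approx -0.15799$)
$c - s = - \frac{1}{57748} - - \frac{1111}{7032} = - \frac{1}{57748} + \frac{1111}{7032} = \frac{16037749}{101520984}$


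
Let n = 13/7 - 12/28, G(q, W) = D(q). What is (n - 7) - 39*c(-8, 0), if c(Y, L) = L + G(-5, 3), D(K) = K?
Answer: 1326/7 ≈ 189.43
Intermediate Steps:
G(q, W) = q
n = 10/7 (n = 13*(1/7) - 12*1/28 = 13/7 - 3/7 = 10/7 ≈ 1.4286)
c(Y, L) = -5 + L (c(Y, L) = L - 5 = -5 + L)
(n - 7) - 39*c(-8, 0) = (10/7 - 7) - 39*(-5 + 0) = -39/7 - 39*(-5) = -39/7 + 195 = 1326/7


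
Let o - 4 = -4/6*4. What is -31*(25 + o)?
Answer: -2449/3 ≈ -816.33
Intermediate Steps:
o = 4/3 (o = 4 - 4/6*4 = 4 - 4*⅙*4 = 4 - ⅔*4 = 4 - 8/3 = 4/3 ≈ 1.3333)
-31*(25 + o) = -31*(25 + 4/3) = -31*79/3 = -2449/3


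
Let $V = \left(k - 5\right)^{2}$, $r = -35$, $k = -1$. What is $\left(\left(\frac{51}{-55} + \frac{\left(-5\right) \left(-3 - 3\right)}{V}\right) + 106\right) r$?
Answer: $- \frac{244643}{66} \approx -3706.7$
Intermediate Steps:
$V = 36$ ($V = \left(-1 - 5\right)^{2} = \left(-6\right)^{2} = 36$)
$\left(\left(\frac{51}{-55} + \frac{\left(-5\right) \left(-3 - 3\right)}{V}\right) + 106\right) r = \left(\left(\frac{51}{-55} + \frac{\left(-5\right) \left(-3 - 3\right)}{36}\right) + 106\right) \left(-35\right) = \left(\left(51 \left(- \frac{1}{55}\right) + \left(-5\right) \left(-6\right) \frac{1}{36}\right) + 106\right) \left(-35\right) = \left(\left(- \frac{51}{55} + 30 \cdot \frac{1}{36}\right) + 106\right) \left(-35\right) = \left(\left(- \frac{51}{55} + \frac{5}{6}\right) + 106\right) \left(-35\right) = \left(- \frac{31}{330} + 106\right) \left(-35\right) = \frac{34949}{330} \left(-35\right) = - \frac{244643}{66}$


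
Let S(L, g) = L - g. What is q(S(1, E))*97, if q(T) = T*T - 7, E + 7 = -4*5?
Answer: 75369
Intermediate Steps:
E = -27 (E = -7 - 4*5 = -7 - 20 = -27)
q(T) = -7 + T**2 (q(T) = T**2 - 7 = -7 + T**2)
q(S(1, E))*97 = (-7 + (1 - 1*(-27))**2)*97 = (-7 + (1 + 27)**2)*97 = (-7 + 28**2)*97 = (-7 + 784)*97 = 777*97 = 75369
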